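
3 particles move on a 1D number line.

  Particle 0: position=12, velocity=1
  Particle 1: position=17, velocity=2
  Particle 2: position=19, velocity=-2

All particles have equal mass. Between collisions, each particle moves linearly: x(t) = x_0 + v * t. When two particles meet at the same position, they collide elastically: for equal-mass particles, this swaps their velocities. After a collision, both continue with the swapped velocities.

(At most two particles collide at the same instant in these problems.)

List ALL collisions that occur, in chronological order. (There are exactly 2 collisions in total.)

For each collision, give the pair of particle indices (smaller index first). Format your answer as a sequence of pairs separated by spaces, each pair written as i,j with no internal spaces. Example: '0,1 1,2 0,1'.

Collision at t=1/2: particles 1 and 2 swap velocities; positions: p0=25/2 p1=18 p2=18; velocities now: v0=1 v1=-2 v2=2
Collision at t=7/3: particles 0 and 1 swap velocities; positions: p0=43/3 p1=43/3 p2=65/3; velocities now: v0=-2 v1=1 v2=2

Answer: 1,2 0,1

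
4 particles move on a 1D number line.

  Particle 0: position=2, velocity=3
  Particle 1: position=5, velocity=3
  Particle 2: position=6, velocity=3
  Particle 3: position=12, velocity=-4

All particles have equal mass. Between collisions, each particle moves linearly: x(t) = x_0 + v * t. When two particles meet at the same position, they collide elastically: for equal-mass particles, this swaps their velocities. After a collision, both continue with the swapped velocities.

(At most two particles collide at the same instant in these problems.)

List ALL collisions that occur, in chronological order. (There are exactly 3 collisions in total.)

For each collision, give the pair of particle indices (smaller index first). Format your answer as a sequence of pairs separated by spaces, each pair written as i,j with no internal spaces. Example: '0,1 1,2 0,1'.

Answer: 2,3 1,2 0,1

Derivation:
Collision at t=6/7: particles 2 and 3 swap velocities; positions: p0=32/7 p1=53/7 p2=60/7 p3=60/7; velocities now: v0=3 v1=3 v2=-4 v3=3
Collision at t=1: particles 1 and 2 swap velocities; positions: p0=5 p1=8 p2=8 p3=9; velocities now: v0=3 v1=-4 v2=3 v3=3
Collision at t=10/7: particles 0 and 1 swap velocities; positions: p0=44/7 p1=44/7 p2=65/7 p3=72/7; velocities now: v0=-4 v1=3 v2=3 v3=3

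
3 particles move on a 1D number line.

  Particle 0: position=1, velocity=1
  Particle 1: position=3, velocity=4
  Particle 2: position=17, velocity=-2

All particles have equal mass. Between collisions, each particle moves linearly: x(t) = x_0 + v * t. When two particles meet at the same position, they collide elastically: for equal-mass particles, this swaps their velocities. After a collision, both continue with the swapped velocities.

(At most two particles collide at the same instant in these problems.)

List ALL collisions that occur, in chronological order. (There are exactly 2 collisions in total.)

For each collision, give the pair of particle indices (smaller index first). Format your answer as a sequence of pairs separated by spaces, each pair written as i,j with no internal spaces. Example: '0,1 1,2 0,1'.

Answer: 1,2 0,1

Derivation:
Collision at t=7/3: particles 1 and 2 swap velocities; positions: p0=10/3 p1=37/3 p2=37/3; velocities now: v0=1 v1=-2 v2=4
Collision at t=16/3: particles 0 and 1 swap velocities; positions: p0=19/3 p1=19/3 p2=73/3; velocities now: v0=-2 v1=1 v2=4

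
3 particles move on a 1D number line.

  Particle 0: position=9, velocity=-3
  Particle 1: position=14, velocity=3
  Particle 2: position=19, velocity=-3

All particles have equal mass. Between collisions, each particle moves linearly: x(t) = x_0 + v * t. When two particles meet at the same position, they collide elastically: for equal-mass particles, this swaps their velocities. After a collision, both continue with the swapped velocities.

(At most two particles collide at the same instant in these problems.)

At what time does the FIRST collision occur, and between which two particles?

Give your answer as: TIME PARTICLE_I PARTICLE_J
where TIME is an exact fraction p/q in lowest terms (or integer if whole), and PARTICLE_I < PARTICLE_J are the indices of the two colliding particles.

Pair (0,1): pos 9,14 vel -3,3 -> not approaching (rel speed -6 <= 0)
Pair (1,2): pos 14,19 vel 3,-3 -> gap=5, closing at 6/unit, collide at t=5/6
Earliest collision: t=5/6 between 1 and 2

Answer: 5/6 1 2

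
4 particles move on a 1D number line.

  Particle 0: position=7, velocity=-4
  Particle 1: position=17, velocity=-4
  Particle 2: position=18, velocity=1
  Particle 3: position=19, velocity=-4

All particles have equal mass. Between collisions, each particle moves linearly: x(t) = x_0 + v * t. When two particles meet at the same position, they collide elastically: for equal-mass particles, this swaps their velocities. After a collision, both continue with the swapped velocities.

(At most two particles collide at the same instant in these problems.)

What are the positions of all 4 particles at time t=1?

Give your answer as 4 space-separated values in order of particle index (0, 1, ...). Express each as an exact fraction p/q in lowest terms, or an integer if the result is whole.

Answer: 3 13 15 19

Derivation:
Collision at t=1/5: particles 2 and 3 swap velocities; positions: p0=31/5 p1=81/5 p2=91/5 p3=91/5; velocities now: v0=-4 v1=-4 v2=-4 v3=1
Advance to t=1 (no further collisions before then); velocities: v0=-4 v1=-4 v2=-4 v3=1; positions = 3 13 15 19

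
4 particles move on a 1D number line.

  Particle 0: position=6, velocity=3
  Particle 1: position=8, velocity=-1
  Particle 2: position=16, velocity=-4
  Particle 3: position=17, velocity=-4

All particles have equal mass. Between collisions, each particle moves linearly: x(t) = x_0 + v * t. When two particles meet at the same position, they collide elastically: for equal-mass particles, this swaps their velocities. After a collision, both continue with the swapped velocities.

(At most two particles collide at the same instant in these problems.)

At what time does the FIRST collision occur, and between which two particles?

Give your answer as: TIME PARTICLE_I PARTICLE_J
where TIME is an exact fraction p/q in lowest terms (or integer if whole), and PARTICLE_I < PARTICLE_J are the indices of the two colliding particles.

Answer: 1/2 0 1

Derivation:
Pair (0,1): pos 6,8 vel 3,-1 -> gap=2, closing at 4/unit, collide at t=1/2
Pair (1,2): pos 8,16 vel -1,-4 -> gap=8, closing at 3/unit, collide at t=8/3
Pair (2,3): pos 16,17 vel -4,-4 -> not approaching (rel speed 0 <= 0)
Earliest collision: t=1/2 between 0 and 1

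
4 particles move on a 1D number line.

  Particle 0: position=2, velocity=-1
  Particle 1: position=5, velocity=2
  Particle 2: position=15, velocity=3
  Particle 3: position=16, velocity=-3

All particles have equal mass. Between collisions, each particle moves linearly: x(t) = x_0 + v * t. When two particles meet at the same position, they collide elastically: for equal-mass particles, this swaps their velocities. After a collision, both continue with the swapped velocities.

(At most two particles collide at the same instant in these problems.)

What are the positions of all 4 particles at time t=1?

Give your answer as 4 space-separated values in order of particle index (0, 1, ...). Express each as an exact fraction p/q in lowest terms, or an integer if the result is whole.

Answer: 1 7 13 18

Derivation:
Collision at t=1/6: particles 2 and 3 swap velocities; positions: p0=11/6 p1=16/3 p2=31/2 p3=31/2; velocities now: v0=-1 v1=2 v2=-3 v3=3
Advance to t=1 (no further collisions before then); velocities: v0=-1 v1=2 v2=-3 v3=3; positions = 1 7 13 18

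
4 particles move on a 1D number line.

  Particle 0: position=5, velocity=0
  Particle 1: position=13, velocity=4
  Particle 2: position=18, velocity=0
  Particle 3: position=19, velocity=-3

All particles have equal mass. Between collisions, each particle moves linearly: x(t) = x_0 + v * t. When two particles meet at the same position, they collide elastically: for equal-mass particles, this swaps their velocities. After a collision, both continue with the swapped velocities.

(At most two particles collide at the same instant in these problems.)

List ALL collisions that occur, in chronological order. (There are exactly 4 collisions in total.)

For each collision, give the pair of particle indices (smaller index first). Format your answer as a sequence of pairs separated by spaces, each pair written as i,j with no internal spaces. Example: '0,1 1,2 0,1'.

Answer: 2,3 1,2 2,3 0,1

Derivation:
Collision at t=1/3: particles 2 and 3 swap velocities; positions: p0=5 p1=43/3 p2=18 p3=18; velocities now: v0=0 v1=4 v2=-3 v3=0
Collision at t=6/7: particles 1 and 2 swap velocities; positions: p0=5 p1=115/7 p2=115/7 p3=18; velocities now: v0=0 v1=-3 v2=4 v3=0
Collision at t=5/4: particles 2 and 3 swap velocities; positions: p0=5 p1=61/4 p2=18 p3=18; velocities now: v0=0 v1=-3 v2=0 v3=4
Collision at t=14/3: particles 0 and 1 swap velocities; positions: p0=5 p1=5 p2=18 p3=95/3; velocities now: v0=-3 v1=0 v2=0 v3=4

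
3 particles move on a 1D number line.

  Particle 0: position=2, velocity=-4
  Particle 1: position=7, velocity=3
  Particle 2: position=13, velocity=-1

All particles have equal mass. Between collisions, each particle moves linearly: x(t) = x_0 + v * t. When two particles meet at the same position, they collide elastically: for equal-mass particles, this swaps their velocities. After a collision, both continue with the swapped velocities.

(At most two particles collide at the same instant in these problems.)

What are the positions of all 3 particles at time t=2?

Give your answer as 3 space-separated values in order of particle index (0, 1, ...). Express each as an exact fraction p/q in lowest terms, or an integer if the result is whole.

Answer: -6 11 13

Derivation:
Collision at t=3/2: particles 1 and 2 swap velocities; positions: p0=-4 p1=23/2 p2=23/2; velocities now: v0=-4 v1=-1 v2=3
Advance to t=2 (no further collisions before then); velocities: v0=-4 v1=-1 v2=3; positions = -6 11 13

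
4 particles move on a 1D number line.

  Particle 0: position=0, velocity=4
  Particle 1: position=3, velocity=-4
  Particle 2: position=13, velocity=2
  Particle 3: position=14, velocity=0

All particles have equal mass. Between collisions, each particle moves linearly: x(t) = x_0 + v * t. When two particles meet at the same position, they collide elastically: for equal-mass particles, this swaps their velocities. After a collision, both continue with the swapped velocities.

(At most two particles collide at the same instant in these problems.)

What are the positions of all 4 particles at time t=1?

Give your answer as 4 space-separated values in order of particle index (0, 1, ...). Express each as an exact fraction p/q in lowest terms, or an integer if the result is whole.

Collision at t=3/8: particles 0 and 1 swap velocities; positions: p0=3/2 p1=3/2 p2=55/4 p3=14; velocities now: v0=-4 v1=4 v2=2 v3=0
Collision at t=1/2: particles 2 and 3 swap velocities; positions: p0=1 p1=2 p2=14 p3=14; velocities now: v0=-4 v1=4 v2=0 v3=2
Advance to t=1 (no further collisions before then); velocities: v0=-4 v1=4 v2=0 v3=2; positions = -1 4 14 15

Answer: -1 4 14 15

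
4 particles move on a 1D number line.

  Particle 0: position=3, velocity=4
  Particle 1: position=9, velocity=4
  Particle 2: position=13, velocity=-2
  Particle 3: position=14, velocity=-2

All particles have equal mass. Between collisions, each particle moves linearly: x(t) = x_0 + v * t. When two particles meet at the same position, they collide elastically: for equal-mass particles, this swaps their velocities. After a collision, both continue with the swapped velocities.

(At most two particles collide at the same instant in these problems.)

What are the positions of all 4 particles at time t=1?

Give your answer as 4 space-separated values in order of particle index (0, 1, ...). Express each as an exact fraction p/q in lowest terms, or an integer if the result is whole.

Collision at t=2/3: particles 1 and 2 swap velocities; positions: p0=17/3 p1=35/3 p2=35/3 p3=38/3; velocities now: v0=4 v1=-2 v2=4 v3=-2
Collision at t=5/6: particles 2 and 3 swap velocities; positions: p0=19/3 p1=34/3 p2=37/3 p3=37/3; velocities now: v0=4 v1=-2 v2=-2 v3=4
Advance to t=1 (no further collisions before then); velocities: v0=4 v1=-2 v2=-2 v3=4; positions = 7 11 12 13

Answer: 7 11 12 13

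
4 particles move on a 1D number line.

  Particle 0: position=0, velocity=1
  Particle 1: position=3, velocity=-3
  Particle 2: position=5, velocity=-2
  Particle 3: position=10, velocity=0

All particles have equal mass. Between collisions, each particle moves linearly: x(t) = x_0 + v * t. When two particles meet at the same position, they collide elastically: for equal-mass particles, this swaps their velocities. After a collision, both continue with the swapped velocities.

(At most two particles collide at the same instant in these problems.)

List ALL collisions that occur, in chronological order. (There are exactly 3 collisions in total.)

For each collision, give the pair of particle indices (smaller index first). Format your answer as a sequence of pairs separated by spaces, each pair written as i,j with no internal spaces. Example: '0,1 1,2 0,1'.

Answer: 0,1 1,2 2,3

Derivation:
Collision at t=3/4: particles 0 and 1 swap velocities; positions: p0=3/4 p1=3/4 p2=7/2 p3=10; velocities now: v0=-3 v1=1 v2=-2 v3=0
Collision at t=5/3: particles 1 and 2 swap velocities; positions: p0=-2 p1=5/3 p2=5/3 p3=10; velocities now: v0=-3 v1=-2 v2=1 v3=0
Collision at t=10: particles 2 and 3 swap velocities; positions: p0=-27 p1=-15 p2=10 p3=10; velocities now: v0=-3 v1=-2 v2=0 v3=1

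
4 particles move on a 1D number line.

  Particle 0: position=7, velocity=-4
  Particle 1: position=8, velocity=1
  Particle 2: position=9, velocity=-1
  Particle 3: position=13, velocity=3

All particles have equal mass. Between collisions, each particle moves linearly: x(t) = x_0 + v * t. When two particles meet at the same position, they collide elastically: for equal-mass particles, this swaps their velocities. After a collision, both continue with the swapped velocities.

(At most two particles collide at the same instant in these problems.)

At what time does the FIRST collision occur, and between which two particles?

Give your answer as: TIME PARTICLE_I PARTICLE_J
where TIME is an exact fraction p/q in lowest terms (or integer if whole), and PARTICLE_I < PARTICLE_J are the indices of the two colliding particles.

Pair (0,1): pos 7,8 vel -4,1 -> not approaching (rel speed -5 <= 0)
Pair (1,2): pos 8,9 vel 1,-1 -> gap=1, closing at 2/unit, collide at t=1/2
Pair (2,3): pos 9,13 vel -1,3 -> not approaching (rel speed -4 <= 0)
Earliest collision: t=1/2 between 1 and 2

Answer: 1/2 1 2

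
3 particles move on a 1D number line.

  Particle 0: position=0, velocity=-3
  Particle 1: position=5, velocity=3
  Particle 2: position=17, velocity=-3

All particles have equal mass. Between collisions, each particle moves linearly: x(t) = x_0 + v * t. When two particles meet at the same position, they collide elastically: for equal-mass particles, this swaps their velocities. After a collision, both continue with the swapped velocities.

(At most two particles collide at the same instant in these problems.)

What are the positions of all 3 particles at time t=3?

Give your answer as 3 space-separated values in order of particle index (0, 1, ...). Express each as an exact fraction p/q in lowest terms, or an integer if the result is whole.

Collision at t=2: particles 1 and 2 swap velocities; positions: p0=-6 p1=11 p2=11; velocities now: v0=-3 v1=-3 v2=3
Advance to t=3 (no further collisions before then); velocities: v0=-3 v1=-3 v2=3; positions = -9 8 14

Answer: -9 8 14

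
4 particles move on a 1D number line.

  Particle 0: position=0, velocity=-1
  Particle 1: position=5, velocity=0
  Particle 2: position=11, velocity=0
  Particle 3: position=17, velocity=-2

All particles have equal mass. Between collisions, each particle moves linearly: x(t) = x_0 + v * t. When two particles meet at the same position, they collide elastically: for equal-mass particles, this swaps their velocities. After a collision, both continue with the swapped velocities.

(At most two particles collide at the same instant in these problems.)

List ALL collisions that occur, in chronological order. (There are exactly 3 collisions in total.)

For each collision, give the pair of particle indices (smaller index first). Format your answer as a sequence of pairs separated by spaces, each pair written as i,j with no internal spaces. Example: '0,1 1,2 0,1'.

Answer: 2,3 1,2 0,1

Derivation:
Collision at t=3: particles 2 and 3 swap velocities; positions: p0=-3 p1=5 p2=11 p3=11; velocities now: v0=-1 v1=0 v2=-2 v3=0
Collision at t=6: particles 1 and 2 swap velocities; positions: p0=-6 p1=5 p2=5 p3=11; velocities now: v0=-1 v1=-2 v2=0 v3=0
Collision at t=17: particles 0 and 1 swap velocities; positions: p0=-17 p1=-17 p2=5 p3=11; velocities now: v0=-2 v1=-1 v2=0 v3=0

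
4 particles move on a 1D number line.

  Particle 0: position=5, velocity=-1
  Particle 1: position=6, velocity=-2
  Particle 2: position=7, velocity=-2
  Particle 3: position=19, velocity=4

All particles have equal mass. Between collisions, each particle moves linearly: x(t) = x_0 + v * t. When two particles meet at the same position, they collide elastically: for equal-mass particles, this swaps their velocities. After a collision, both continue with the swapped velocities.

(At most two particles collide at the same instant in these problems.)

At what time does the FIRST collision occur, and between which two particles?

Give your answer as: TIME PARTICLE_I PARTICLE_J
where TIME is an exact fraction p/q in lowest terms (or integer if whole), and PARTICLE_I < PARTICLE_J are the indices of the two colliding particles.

Pair (0,1): pos 5,6 vel -1,-2 -> gap=1, closing at 1/unit, collide at t=1
Pair (1,2): pos 6,7 vel -2,-2 -> not approaching (rel speed 0 <= 0)
Pair (2,3): pos 7,19 vel -2,4 -> not approaching (rel speed -6 <= 0)
Earliest collision: t=1 between 0 and 1

Answer: 1 0 1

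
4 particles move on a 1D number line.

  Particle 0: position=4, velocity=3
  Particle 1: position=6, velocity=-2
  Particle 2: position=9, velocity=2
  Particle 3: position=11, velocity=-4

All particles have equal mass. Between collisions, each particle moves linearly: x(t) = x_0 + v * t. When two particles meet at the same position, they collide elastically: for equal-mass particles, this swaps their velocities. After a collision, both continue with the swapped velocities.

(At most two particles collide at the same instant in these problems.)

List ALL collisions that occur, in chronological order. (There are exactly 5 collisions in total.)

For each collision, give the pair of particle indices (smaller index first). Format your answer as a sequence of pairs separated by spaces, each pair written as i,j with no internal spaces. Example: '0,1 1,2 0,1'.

Answer: 2,3 0,1 1,2 0,1 2,3

Derivation:
Collision at t=1/3: particles 2 and 3 swap velocities; positions: p0=5 p1=16/3 p2=29/3 p3=29/3; velocities now: v0=3 v1=-2 v2=-4 v3=2
Collision at t=2/5: particles 0 and 1 swap velocities; positions: p0=26/5 p1=26/5 p2=47/5 p3=49/5; velocities now: v0=-2 v1=3 v2=-4 v3=2
Collision at t=1: particles 1 and 2 swap velocities; positions: p0=4 p1=7 p2=7 p3=11; velocities now: v0=-2 v1=-4 v2=3 v3=2
Collision at t=5/2: particles 0 and 1 swap velocities; positions: p0=1 p1=1 p2=23/2 p3=14; velocities now: v0=-4 v1=-2 v2=3 v3=2
Collision at t=5: particles 2 and 3 swap velocities; positions: p0=-9 p1=-4 p2=19 p3=19; velocities now: v0=-4 v1=-2 v2=2 v3=3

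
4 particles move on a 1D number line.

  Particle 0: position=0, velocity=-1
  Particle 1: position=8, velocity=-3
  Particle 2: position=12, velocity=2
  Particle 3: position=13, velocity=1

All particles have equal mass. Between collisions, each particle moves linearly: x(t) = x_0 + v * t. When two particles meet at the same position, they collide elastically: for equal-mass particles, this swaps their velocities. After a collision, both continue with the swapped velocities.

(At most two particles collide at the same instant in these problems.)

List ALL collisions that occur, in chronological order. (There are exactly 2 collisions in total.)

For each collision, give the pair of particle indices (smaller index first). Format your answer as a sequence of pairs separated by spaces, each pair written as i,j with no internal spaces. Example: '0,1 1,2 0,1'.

Answer: 2,3 0,1

Derivation:
Collision at t=1: particles 2 and 3 swap velocities; positions: p0=-1 p1=5 p2=14 p3=14; velocities now: v0=-1 v1=-3 v2=1 v3=2
Collision at t=4: particles 0 and 1 swap velocities; positions: p0=-4 p1=-4 p2=17 p3=20; velocities now: v0=-3 v1=-1 v2=1 v3=2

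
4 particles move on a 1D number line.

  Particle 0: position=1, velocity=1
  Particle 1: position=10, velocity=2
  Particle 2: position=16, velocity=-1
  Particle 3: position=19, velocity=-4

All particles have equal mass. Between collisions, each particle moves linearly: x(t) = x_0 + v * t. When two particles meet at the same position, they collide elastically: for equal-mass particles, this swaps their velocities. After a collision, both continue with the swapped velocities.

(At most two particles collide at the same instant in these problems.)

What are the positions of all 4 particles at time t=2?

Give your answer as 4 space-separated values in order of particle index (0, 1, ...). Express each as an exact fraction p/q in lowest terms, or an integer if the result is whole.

Collision at t=1: particles 2 and 3 swap velocities; positions: p0=2 p1=12 p2=15 p3=15; velocities now: v0=1 v1=2 v2=-4 v3=-1
Collision at t=3/2: particles 1 and 2 swap velocities; positions: p0=5/2 p1=13 p2=13 p3=29/2; velocities now: v0=1 v1=-4 v2=2 v3=-1
Collision at t=2: particles 2 and 3 swap velocities; positions: p0=3 p1=11 p2=14 p3=14; velocities now: v0=1 v1=-4 v2=-1 v3=2
Advance to t=2 (no further collisions before then); velocities: v0=1 v1=-4 v2=-1 v3=2; positions = 3 11 14 14

Answer: 3 11 14 14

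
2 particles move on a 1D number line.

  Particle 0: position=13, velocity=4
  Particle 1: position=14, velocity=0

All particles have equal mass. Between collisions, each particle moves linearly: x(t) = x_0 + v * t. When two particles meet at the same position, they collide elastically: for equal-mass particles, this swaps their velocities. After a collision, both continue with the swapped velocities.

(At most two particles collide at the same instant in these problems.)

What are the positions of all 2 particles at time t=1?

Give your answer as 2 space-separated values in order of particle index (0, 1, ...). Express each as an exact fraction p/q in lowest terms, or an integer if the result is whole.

Collision at t=1/4: particles 0 and 1 swap velocities; positions: p0=14 p1=14; velocities now: v0=0 v1=4
Advance to t=1 (no further collisions before then); velocities: v0=0 v1=4; positions = 14 17

Answer: 14 17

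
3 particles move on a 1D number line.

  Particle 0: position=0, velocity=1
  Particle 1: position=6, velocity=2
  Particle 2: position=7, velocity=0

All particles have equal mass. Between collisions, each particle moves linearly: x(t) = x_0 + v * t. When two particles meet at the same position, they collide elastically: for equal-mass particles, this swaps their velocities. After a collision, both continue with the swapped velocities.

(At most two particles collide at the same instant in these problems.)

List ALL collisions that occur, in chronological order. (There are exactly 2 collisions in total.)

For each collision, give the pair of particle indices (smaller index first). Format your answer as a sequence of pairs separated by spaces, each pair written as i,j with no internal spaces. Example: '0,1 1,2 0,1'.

Collision at t=1/2: particles 1 and 2 swap velocities; positions: p0=1/2 p1=7 p2=7; velocities now: v0=1 v1=0 v2=2
Collision at t=7: particles 0 and 1 swap velocities; positions: p0=7 p1=7 p2=20; velocities now: v0=0 v1=1 v2=2

Answer: 1,2 0,1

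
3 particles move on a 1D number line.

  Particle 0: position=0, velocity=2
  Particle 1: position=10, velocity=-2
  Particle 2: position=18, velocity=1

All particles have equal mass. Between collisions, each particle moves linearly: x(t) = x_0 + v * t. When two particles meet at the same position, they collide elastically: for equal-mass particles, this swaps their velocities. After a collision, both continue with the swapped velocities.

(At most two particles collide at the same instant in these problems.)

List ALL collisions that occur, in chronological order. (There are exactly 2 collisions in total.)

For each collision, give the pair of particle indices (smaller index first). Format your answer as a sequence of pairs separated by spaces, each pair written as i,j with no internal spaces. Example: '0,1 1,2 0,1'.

Collision at t=5/2: particles 0 and 1 swap velocities; positions: p0=5 p1=5 p2=41/2; velocities now: v0=-2 v1=2 v2=1
Collision at t=18: particles 1 and 2 swap velocities; positions: p0=-26 p1=36 p2=36; velocities now: v0=-2 v1=1 v2=2

Answer: 0,1 1,2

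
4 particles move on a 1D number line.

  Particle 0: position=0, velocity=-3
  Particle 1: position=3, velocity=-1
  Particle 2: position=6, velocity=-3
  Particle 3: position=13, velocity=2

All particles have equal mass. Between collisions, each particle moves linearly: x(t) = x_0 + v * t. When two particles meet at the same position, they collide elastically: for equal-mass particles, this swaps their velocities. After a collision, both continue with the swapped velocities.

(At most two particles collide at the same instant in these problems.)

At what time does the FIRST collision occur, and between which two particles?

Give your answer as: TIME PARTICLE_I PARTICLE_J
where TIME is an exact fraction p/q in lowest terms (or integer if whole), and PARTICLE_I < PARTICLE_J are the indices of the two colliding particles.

Pair (0,1): pos 0,3 vel -3,-1 -> not approaching (rel speed -2 <= 0)
Pair (1,2): pos 3,6 vel -1,-3 -> gap=3, closing at 2/unit, collide at t=3/2
Pair (2,3): pos 6,13 vel -3,2 -> not approaching (rel speed -5 <= 0)
Earliest collision: t=3/2 between 1 and 2

Answer: 3/2 1 2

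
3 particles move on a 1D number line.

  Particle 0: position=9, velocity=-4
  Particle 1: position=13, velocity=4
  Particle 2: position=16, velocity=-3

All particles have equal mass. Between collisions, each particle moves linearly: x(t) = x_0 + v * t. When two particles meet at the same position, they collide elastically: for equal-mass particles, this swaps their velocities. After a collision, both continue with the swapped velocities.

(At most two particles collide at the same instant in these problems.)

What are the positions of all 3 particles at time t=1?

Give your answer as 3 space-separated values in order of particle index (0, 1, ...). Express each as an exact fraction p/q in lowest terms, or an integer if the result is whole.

Answer: 5 13 17

Derivation:
Collision at t=3/7: particles 1 and 2 swap velocities; positions: p0=51/7 p1=103/7 p2=103/7; velocities now: v0=-4 v1=-3 v2=4
Advance to t=1 (no further collisions before then); velocities: v0=-4 v1=-3 v2=4; positions = 5 13 17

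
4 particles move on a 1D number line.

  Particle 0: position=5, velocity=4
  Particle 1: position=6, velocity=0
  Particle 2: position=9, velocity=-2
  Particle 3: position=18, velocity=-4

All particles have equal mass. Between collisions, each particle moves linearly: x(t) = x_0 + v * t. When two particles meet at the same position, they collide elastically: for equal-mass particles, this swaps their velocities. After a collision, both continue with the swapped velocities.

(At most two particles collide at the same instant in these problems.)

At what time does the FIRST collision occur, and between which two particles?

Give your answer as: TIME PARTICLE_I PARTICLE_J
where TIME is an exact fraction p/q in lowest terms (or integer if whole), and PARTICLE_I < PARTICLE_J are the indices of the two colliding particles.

Answer: 1/4 0 1

Derivation:
Pair (0,1): pos 5,6 vel 4,0 -> gap=1, closing at 4/unit, collide at t=1/4
Pair (1,2): pos 6,9 vel 0,-2 -> gap=3, closing at 2/unit, collide at t=3/2
Pair (2,3): pos 9,18 vel -2,-4 -> gap=9, closing at 2/unit, collide at t=9/2
Earliest collision: t=1/4 between 0 and 1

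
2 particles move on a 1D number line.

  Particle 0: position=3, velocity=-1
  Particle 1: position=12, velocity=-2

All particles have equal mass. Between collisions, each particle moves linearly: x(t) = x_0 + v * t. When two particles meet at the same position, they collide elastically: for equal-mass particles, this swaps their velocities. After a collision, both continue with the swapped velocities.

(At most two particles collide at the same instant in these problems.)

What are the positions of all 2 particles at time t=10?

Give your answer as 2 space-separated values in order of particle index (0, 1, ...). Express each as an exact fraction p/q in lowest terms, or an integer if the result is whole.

Answer: -8 -7

Derivation:
Collision at t=9: particles 0 and 1 swap velocities; positions: p0=-6 p1=-6; velocities now: v0=-2 v1=-1
Advance to t=10 (no further collisions before then); velocities: v0=-2 v1=-1; positions = -8 -7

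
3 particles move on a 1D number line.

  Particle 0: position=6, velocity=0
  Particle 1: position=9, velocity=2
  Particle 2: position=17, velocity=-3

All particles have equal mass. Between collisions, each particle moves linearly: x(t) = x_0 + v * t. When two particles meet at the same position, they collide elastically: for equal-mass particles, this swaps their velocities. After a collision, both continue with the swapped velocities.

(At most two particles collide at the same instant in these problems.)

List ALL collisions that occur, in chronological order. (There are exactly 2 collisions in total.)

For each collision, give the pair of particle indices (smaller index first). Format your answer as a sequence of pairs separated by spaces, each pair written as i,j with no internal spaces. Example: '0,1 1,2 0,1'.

Collision at t=8/5: particles 1 and 2 swap velocities; positions: p0=6 p1=61/5 p2=61/5; velocities now: v0=0 v1=-3 v2=2
Collision at t=11/3: particles 0 and 1 swap velocities; positions: p0=6 p1=6 p2=49/3; velocities now: v0=-3 v1=0 v2=2

Answer: 1,2 0,1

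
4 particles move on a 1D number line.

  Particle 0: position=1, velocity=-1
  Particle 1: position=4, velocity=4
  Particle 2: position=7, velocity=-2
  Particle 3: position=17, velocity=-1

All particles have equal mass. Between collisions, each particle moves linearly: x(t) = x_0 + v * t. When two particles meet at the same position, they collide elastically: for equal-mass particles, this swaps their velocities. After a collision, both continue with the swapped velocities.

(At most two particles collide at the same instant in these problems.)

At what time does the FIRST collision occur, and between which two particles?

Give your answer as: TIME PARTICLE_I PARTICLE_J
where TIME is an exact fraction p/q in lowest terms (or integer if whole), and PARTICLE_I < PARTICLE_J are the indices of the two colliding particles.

Pair (0,1): pos 1,4 vel -1,4 -> not approaching (rel speed -5 <= 0)
Pair (1,2): pos 4,7 vel 4,-2 -> gap=3, closing at 6/unit, collide at t=1/2
Pair (2,3): pos 7,17 vel -2,-1 -> not approaching (rel speed -1 <= 0)
Earliest collision: t=1/2 between 1 and 2

Answer: 1/2 1 2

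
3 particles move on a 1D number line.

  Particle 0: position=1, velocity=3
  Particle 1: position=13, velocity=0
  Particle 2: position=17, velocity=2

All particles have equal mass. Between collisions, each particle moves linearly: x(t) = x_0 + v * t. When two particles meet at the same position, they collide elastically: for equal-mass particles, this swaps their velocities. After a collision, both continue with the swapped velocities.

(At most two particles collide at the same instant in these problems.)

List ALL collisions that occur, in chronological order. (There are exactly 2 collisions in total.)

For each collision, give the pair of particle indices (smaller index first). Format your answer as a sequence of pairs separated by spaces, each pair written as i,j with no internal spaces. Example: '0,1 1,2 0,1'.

Collision at t=4: particles 0 and 1 swap velocities; positions: p0=13 p1=13 p2=25; velocities now: v0=0 v1=3 v2=2
Collision at t=16: particles 1 and 2 swap velocities; positions: p0=13 p1=49 p2=49; velocities now: v0=0 v1=2 v2=3

Answer: 0,1 1,2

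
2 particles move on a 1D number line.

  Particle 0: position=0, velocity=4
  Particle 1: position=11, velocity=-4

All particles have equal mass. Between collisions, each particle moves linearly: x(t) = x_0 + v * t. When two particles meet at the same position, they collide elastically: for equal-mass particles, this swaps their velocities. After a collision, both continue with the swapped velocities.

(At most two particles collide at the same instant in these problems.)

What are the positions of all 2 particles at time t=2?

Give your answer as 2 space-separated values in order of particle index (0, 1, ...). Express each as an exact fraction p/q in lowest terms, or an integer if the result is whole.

Answer: 3 8

Derivation:
Collision at t=11/8: particles 0 and 1 swap velocities; positions: p0=11/2 p1=11/2; velocities now: v0=-4 v1=4
Advance to t=2 (no further collisions before then); velocities: v0=-4 v1=4; positions = 3 8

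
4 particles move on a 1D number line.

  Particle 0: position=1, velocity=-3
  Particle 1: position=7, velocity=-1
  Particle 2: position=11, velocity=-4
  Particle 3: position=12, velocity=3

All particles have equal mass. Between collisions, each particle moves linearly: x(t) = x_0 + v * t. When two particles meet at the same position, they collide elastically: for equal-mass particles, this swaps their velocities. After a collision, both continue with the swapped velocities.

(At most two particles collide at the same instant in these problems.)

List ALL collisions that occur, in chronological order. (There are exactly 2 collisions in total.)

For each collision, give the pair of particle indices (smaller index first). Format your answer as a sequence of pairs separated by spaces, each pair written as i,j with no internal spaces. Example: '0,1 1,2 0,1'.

Answer: 1,2 0,1

Derivation:
Collision at t=4/3: particles 1 and 2 swap velocities; positions: p0=-3 p1=17/3 p2=17/3 p3=16; velocities now: v0=-3 v1=-4 v2=-1 v3=3
Collision at t=10: particles 0 and 1 swap velocities; positions: p0=-29 p1=-29 p2=-3 p3=42; velocities now: v0=-4 v1=-3 v2=-1 v3=3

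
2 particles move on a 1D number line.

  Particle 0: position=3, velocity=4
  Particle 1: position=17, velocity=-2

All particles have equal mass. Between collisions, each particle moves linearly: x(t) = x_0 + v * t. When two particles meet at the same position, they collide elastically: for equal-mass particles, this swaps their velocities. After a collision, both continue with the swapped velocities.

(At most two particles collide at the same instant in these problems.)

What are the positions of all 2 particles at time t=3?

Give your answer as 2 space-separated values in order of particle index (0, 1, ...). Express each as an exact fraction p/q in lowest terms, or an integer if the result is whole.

Answer: 11 15

Derivation:
Collision at t=7/3: particles 0 and 1 swap velocities; positions: p0=37/3 p1=37/3; velocities now: v0=-2 v1=4
Advance to t=3 (no further collisions before then); velocities: v0=-2 v1=4; positions = 11 15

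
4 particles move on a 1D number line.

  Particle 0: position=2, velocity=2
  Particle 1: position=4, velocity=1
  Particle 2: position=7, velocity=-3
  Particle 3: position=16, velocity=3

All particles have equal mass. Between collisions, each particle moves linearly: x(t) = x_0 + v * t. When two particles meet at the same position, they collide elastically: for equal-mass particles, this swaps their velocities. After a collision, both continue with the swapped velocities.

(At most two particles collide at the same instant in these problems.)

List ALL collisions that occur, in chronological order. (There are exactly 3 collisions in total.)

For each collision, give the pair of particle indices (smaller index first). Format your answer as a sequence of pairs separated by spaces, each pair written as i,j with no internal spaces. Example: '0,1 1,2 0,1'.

Collision at t=3/4: particles 1 and 2 swap velocities; positions: p0=7/2 p1=19/4 p2=19/4 p3=73/4; velocities now: v0=2 v1=-3 v2=1 v3=3
Collision at t=1: particles 0 and 1 swap velocities; positions: p0=4 p1=4 p2=5 p3=19; velocities now: v0=-3 v1=2 v2=1 v3=3
Collision at t=2: particles 1 and 2 swap velocities; positions: p0=1 p1=6 p2=6 p3=22; velocities now: v0=-3 v1=1 v2=2 v3=3

Answer: 1,2 0,1 1,2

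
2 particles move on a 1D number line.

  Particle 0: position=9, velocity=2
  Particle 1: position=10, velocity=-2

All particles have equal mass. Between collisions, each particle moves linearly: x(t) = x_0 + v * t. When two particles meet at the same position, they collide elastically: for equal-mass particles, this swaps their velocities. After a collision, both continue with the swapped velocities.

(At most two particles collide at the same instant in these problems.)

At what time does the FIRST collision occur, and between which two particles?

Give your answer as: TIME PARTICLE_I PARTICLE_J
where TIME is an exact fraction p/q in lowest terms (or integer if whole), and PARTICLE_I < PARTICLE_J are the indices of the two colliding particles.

Answer: 1/4 0 1

Derivation:
Pair (0,1): pos 9,10 vel 2,-2 -> gap=1, closing at 4/unit, collide at t=1/4
Earliest collision: t=1/4 between 0 and 1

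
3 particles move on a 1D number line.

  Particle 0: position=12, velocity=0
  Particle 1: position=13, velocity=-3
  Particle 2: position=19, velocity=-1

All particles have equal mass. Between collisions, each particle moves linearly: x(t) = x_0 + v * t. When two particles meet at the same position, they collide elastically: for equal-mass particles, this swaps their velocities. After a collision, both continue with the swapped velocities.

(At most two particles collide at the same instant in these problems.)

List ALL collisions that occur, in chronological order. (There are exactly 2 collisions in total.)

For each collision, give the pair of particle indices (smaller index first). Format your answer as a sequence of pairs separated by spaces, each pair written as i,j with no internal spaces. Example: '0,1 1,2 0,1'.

Answer: 0,1 1,2

Derivation:
Collision at t=1/3: particles 0 and 1 swap velocities; positions: p0=12 p1=12 p2=56/3; velocities now: v0=-3 v1=0 v2=-1
Collision at t=7: particles 1 and 2 swap velocities; positions: p0=-8 p1=12 p2=12; velocities now: v0=-3 v1=-1 v2=0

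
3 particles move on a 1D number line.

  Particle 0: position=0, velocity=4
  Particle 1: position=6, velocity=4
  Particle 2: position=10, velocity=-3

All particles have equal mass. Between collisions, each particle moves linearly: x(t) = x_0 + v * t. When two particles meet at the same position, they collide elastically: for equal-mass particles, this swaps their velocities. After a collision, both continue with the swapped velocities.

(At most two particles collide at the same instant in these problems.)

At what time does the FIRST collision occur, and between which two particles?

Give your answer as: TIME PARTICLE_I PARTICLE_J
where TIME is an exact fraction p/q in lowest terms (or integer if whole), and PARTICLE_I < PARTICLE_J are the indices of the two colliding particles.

Pair (0,1): pos 0,6 vel 4,4 -> not approaching (rel speed 0 <= 0)
Pair (1,2): pos 6,10 vel 4,-3 -> gap=4, closing at 7/unit, collide at t=4/7
Earliest collision: t=4/7 between 1 and 2

Answer: 4/7 1 2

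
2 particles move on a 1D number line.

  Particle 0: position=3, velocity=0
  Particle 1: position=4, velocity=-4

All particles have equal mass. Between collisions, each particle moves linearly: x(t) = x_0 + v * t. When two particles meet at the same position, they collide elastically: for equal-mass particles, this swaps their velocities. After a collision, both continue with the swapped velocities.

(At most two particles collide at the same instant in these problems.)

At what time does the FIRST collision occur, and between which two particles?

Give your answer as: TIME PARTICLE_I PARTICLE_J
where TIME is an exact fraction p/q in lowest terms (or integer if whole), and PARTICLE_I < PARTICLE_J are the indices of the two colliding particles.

Pair (0,1): pos 3,4 vel 0,-4 -> gap=1, closing at 4/unit, collide at t=1/4
Earliest collision: t=1/4 between 0 and 1

Answer: 1/4 0 1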